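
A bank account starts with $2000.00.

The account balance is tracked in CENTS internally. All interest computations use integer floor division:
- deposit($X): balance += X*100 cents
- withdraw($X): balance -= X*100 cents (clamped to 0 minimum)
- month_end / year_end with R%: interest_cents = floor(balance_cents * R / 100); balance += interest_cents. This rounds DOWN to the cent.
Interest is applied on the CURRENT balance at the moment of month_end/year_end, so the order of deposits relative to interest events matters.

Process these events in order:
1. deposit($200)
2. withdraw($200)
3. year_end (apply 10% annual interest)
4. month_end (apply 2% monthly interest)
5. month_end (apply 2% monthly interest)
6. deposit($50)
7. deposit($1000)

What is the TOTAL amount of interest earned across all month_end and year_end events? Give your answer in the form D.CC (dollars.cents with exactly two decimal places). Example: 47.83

After 1 (deposit($200)): balance=$2200.00 total_interest=$0.00
After 2 (withdraw($200)): balance=$2000.00 total_interest=$0.00
After 3 (year_end (apply 10% annual interest)): balance=$2200.00 total_interest=$200.00
After 4 (month_end (apply 2% monthly interest)): balance=$2244.00 total_interest=$244.00
After 5 (month_end (apply 2% monthly interest)): balance=$2288.88 total_interest=$288.88
After 6 (deposit($50)): balance=$2338.88 total_interest=$288.88
After 7 (deposit($1000)): balance=$3338.88 total_interest=$288.88

Answer: 288.88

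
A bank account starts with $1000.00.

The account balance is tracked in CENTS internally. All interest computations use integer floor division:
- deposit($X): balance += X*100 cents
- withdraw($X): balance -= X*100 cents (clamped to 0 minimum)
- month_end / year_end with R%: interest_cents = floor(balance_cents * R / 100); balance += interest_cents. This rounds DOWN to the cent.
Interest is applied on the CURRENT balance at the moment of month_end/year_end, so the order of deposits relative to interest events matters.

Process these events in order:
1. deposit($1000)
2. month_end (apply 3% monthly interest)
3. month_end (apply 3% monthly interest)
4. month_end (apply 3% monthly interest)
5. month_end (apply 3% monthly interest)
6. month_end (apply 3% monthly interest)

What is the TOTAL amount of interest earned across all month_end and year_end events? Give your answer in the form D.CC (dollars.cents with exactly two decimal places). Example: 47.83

After 1 (deposit($1000)): balance=$2000.00 total_interest=$0.00
After 2 (month_end (apply 3% monthly interest)): balance=$2060.00 total_interest=$60.00
After 3 (month_end (apply 3% monthly interest)): balance=$2121.80 total_interest=$121.80
After 4 (month_end (apply 3% monthly interest)): balance=$2185.45 total_interest=$185.45
After 5 (month_end (apply 3% monthly interest)): balance=$2251.01 total_interest=$251.01
After 6 (month_end (apply 3% monthly interest)): balance=$2318.54 total_interest=$318.54

Answer: 318.54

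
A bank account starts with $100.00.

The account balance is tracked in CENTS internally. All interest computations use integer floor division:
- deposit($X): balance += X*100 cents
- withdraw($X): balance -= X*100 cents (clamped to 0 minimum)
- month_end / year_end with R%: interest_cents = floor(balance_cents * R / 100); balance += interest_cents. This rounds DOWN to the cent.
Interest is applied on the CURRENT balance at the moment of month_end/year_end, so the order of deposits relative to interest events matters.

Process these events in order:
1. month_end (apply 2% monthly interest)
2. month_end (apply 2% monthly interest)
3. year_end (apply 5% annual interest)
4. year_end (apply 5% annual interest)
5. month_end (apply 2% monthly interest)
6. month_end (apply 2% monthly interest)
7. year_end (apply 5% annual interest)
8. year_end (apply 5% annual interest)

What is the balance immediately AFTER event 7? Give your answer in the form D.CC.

After 1 (month_end (apply 2% monthly interest)): balance=$102.00 total_interest=$2.00
After 2 (month_end (apply 2% monthly interest)): balance=$104.04 total_interest=$4.04
After 3 (year_end (apply 5% annual interest)): balance=$109.24 total_interest=$9.24
After 4 (year_end (apply 5% annual interest)): balance=$114.70 total_interest=$14.70
After 5 (month_end (apply 2% monthly interest)): balance=$116.99 total_interest=$16.99
After 6 (month_end (apply 2% monthly interest)): balance=$119.32 total_interest=$19.32
After 7 (year_end (apply 5% annual interest)): balance=$125.28 total_interest=$25.28

Answer: 125.28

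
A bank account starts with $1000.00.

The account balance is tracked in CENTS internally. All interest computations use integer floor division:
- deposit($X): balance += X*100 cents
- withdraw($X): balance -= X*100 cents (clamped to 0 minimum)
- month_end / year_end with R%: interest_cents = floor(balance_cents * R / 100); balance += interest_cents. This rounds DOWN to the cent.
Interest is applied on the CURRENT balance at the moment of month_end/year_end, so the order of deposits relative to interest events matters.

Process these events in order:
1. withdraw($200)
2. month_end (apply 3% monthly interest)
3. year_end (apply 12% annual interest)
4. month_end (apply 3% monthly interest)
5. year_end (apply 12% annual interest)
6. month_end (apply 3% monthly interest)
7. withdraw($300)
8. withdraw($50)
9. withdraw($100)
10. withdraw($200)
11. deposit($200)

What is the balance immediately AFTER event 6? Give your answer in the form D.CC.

Answer: 1096.55

Derivation:
After 1 (withdraw($200)): balance=$800.00 total_interest=$0.00
After 2 (month_end (apply 3% monthly interest)): balance=$824.00 total_interest=$24.00
After 3 (year_end (apply 12% annual interest)): balance=$922.88 total_interest=$122.88
After 4 (month_end (apply 3% monthly interest)): balance=$950.56 total_interest=$150.56
After 5 (year_end (apply 12% annual interest)): balance=$1064.62 total_interest=$264.62
After 6 (month_end (apply 3% monthly interest)): balance=$1096.55 total_interest=$296.55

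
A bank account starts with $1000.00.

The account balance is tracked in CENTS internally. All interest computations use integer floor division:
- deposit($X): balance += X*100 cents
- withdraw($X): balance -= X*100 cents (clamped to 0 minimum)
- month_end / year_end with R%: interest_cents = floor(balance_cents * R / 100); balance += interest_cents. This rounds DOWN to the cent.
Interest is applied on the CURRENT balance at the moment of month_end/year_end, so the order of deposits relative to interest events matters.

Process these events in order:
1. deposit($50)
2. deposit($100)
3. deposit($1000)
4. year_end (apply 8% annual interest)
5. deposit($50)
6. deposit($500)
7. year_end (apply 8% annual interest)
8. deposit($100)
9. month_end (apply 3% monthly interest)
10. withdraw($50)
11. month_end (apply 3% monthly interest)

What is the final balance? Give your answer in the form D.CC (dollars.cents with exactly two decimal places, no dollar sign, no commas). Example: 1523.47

After 1 (deposit($50)): balance=$1050.00 total_interest=$0.00
After 2 (deposit($100)): balance=$1150.00 total_interest=$0.00
After 3 (deposit($1000)): balance=$2150.00 total_interest=$0.00
After 4 (year_end (apply 8% annual interest)): balance=$2322.00 total_interest=$172.00
After 5 (deposit($50)): balance=$2372.00 total_interest=$172.00
After 6 (deposit($500)): balance=$2872.00 total_interest=$172.00
After 7 (year_end (apply 8% annual interest)): balance=$3101.76 total_interest=$401.76
After 8 (deposit($100)): balance=$3201.76 total_interest=$401.76
After 9 (month_end (apply 3% monthly interest)): balance=$3297.81 total_interest=$497.81
After 10 (withdraw($50)): balance=$3247.81 total_interest=$497.81
After 11 (month_end (apply 3% monthly interest)): balance=$3345.24 total_interest=$595.24

Answer: 3345.24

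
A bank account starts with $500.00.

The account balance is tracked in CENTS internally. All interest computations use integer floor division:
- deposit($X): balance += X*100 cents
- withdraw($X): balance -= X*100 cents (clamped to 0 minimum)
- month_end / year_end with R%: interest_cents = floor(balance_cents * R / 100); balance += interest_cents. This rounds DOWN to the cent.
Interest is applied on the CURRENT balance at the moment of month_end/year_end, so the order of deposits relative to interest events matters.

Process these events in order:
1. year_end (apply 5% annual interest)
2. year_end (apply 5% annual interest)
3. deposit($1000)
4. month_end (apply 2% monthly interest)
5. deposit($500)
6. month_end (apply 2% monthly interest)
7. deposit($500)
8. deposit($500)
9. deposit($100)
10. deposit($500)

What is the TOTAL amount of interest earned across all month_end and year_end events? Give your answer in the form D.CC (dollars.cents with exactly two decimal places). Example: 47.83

After 1 (year_end (apply 5% annual interest)): balance=$525.00 total_interest=$25.00
After 2 (year_end (apply 5% annual interest)): balance=$551.25 total_interest=$51.25
After 3 (deposit($1000)): balance=$1551.25 total_interest=$51.25
After 4 (month_end (apply 2% monthly interest)): balance=$1582.27 total_interest=$82.27
After 5 (deposit($500)): balance=$2082.27 total_interest=$82.27
After 6 (month_end (apply 2% monthly interest)): balance=$2123.91 total_interest=$123.91
After 7 (deposit($500)): balance=$2623.91 total_interest=$123.91
After 8 (deposit($500)): balance=$3123.91 total_interest=$123.91
After 9 (deposit($100)): balance=$3223.91 total_interest=$123.91
After 10 (deposit($500)): balance=$3723.91 total_interest=$123.91

Answer: 123.91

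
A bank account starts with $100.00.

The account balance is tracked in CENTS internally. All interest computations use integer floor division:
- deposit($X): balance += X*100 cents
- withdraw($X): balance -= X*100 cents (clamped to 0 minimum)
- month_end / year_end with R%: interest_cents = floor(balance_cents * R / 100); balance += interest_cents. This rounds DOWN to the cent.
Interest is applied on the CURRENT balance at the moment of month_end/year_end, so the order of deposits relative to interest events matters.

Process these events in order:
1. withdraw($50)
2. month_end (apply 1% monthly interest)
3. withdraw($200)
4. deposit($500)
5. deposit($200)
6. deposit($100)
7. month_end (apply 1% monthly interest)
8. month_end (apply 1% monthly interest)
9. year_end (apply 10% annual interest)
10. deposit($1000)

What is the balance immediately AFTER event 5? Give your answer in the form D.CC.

Answer: 700.00

Derivation:
After 1 (withdraw($50)): balance=$50.00 total_interest=$0.00
After 2 (month_end (apply 1% monthly interest)): balance=$50.50 total_interest=$0.50
After 3 (withdraw($200)): balance=$0.00 total_interest=$0.50
After 4 (deposit($500)): balance=$500.00 total_interest=$0.50
After 5 (deposit($200)): balance=$700.00 total_interest=$0.50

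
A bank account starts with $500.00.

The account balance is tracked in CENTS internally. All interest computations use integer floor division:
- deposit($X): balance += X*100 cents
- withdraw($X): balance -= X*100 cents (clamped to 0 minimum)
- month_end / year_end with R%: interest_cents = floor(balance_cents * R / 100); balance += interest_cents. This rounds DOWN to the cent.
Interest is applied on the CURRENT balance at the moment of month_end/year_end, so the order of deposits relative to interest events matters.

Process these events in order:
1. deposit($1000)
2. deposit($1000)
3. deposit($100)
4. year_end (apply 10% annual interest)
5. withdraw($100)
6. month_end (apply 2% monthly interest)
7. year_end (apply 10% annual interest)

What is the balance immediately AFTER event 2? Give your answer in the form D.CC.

After 1 (deposit($1000)): balance=$1500.00 total_interest=$0.00
After 2 (deposit($1000)): balance=$2500.00 total_interest=$0.00

Answer: 2500.00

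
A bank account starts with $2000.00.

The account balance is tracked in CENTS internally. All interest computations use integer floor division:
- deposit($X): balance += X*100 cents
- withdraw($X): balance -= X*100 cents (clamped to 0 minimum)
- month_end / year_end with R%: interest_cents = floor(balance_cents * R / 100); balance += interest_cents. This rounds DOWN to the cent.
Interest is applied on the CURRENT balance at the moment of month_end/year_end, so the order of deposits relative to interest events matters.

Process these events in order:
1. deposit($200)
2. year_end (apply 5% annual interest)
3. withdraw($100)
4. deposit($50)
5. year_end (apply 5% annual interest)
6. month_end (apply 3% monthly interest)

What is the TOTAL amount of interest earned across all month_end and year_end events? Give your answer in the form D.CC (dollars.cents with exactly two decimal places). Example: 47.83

After 1 (deposit($200)): balance=$2200.00 total_interest=$0.00
After 2 (year_end (apply 5% annual interest)): balance=$2310.00 total_interest=$110.00
After 3 (withdraw($100)): balance=$2210.00 total_interest=$110.00
After 4 (deposit($50)): balance=$2260.00 total_interest=$110.00
After 5 (year_end (apply 5% annual interest)): balance=$2373.00 total_interest=$223.00
After 6 (month_end (apply 3% monthly interest)): balance=$2444.19 total_interest=$294.19

Answer: 294.19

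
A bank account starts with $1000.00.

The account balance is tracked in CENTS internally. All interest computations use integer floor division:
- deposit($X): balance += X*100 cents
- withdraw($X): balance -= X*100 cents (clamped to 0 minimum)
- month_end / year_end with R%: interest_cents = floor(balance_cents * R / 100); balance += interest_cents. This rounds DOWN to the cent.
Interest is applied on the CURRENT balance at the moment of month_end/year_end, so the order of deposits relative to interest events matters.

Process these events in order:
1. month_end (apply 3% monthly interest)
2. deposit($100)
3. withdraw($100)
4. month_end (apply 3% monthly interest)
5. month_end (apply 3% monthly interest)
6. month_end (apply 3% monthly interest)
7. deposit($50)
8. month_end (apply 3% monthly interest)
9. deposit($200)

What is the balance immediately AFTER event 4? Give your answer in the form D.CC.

Answer: 1060.90

Derivation:
After 1 (month_end (apply 3% monthly interest)): balance=$1030.00 total_interest=$30.00
After 2 (deposit($100)): balance=$1130.00 total_interest=$30.00
After 3 (withdraw($100)): balance=$1030.00 total_interest=$30.00
After 4 (month_end (apply 3% monthly interest)): balance=$1060.90 total_interest=$60.90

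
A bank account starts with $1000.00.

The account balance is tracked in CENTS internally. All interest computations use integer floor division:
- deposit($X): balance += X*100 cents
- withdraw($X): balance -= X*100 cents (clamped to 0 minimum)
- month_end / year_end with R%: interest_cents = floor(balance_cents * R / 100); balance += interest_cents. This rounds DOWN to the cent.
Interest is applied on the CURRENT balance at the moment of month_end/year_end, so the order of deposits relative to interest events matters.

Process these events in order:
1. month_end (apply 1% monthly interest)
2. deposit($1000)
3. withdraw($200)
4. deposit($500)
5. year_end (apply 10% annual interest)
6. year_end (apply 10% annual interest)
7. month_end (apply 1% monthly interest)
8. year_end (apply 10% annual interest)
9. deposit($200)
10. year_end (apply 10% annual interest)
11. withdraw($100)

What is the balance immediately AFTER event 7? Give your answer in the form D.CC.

After 1 (month_end (apply 1% monthly interest)): balance=$1010.00 total_interest=$10.00
After 2 (deposit($1000)): balance=$2010.00 total_interest=$10.00
After 3 (withdraw($200)): balance=$1810.00 total_interest=$10.00
After 4 (deposit($500)): balance=$2310.00 total_interest=$10.00
After 5 (year_end (apply 10% annual interest)): balance=$2541.00 total_interest=$241.00
After 6 (year_end (apply 10% annual interest)): balance=$2795.10 total_interest=$495.10
After 7 (month_end (apply 1% monthly interest)): balance=$2823.05 total_interest=$523.05

Answer: 2823.05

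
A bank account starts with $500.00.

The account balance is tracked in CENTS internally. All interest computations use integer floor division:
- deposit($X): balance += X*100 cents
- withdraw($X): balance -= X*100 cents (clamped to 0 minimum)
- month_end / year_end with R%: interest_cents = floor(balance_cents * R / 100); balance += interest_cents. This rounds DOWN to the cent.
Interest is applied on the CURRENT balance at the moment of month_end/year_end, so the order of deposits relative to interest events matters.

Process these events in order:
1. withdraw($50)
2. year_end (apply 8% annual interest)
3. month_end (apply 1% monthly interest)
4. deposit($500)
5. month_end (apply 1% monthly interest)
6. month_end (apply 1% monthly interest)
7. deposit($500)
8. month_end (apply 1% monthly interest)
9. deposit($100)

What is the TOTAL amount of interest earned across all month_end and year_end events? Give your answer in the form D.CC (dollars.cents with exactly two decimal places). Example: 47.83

After 1 (withdraw($50)): balance=$450.00 total_interest=$0.00
After 2 (year_end (apply 8% annual interest)): balance=$486.00 total_interest=$36.00
After 3 (month_end (apply 1% monthly interest)): balance=$490.86 total_interest=$40.86
After 4 (deposit($500)): balance=$990.86 total_interest=$40.86
After 5 (month_end (apply 1% monthly interest)): balance=$1000.76 total_interest=$50.76
After 6 (month_end (apply 1% monthly interest)): balance=$1010.76 total_interest=$60.76
After 7 (deposit($500)): balance=$1510.76 total_interest=$60.76
After 8 (month_end (apply 1% monthly interest)): balance=$1525.86 total_interest=$75.86
After 9 (deposit($100)): balance=$1625.86 total_interest=$75.86

Answer: 75.86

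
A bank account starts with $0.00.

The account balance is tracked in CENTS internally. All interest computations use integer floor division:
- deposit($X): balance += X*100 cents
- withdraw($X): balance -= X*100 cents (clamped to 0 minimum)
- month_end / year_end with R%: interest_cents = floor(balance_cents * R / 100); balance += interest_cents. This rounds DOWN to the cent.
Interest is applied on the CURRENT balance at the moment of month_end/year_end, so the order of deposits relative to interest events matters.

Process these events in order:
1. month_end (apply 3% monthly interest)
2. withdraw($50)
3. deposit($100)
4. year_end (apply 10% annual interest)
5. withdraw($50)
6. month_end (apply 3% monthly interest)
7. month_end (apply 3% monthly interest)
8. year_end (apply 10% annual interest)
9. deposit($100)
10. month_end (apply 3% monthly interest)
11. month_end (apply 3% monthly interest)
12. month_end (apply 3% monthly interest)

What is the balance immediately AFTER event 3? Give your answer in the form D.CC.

Answer: 100.00

Derivation:
After 1 (month_end (apply 3% monthly interest)): balance=$0.00 total_interest=$0.00
After 2 (withdraw($50)): balance=$0.00 total_interest=$0.00
After 3 (deposit($100)): balance=$100.00 total_interest=$0.00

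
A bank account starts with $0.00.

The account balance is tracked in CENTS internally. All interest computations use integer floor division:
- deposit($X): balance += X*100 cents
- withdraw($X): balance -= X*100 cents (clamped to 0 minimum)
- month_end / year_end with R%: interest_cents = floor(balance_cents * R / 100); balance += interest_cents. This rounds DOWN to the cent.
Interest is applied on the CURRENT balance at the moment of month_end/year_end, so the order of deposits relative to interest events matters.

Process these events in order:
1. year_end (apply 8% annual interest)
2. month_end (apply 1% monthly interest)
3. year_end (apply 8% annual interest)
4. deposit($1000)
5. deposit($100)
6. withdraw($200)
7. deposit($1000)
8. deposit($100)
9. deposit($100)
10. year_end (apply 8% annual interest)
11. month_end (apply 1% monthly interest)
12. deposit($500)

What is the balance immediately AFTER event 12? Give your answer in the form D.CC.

Answer: 2790.68

Derivation:
After 1 (year_end (apply 8% annual interest)): balance=$0.00 total_interest=$0.00
After 2 (month_end (apply 1% monthly interest)): balance=$0.00 total_interest=$0.00
After 3 (year_end (apply 8% annual interest)): balance=$0.00 total_interest=$0.00
After 4 (deposit($1000)): balance=$1000.00 total_interest=$0.00
After 5 (deposit($100)): balance=$1100.00 total_interest=$0.00
After 6 (withdraw($200)): balance=$900.00 total_interest=$0.00
After 7 (deposit($1000)): balance=$1900.00 total_interest=$0.00
After 8 (deposit($100)): balance=$2000.00 total_interest=$0.00
After 9 (deposit($100)): balance=$2100.00 total_interest=$0.00
After 10 (year_end (apply 8% annual interest)): balance=$2268.00 total_interest=$168.00
After 11 (month_end (apply 1% monthly interest)): balance=$2290.68 total_interest=$190.68
After 12 (deposit($500)): balance=$2790.68 total_interest=$190.68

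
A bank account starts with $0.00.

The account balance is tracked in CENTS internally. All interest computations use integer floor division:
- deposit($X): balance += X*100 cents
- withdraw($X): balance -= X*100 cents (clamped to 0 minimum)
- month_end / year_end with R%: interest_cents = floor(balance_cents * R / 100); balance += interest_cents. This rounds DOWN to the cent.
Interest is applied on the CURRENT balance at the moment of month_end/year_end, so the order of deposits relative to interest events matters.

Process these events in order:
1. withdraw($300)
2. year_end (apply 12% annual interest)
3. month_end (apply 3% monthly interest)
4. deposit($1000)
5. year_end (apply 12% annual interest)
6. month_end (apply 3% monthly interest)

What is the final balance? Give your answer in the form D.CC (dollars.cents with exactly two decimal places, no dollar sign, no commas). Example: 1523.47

After 1 (withdraw($300)): balance=$0.00 total_interest=$0.00
After 2 (year_end (apply 12% annual interest)): balance=$0.00 total_interest=$0.00
After 3 (month_end (apply 3% monthly interest)): balance=$0.00 total_interest=$0.00
After 4 (deposit($1000)): balance=$1000.00 total_interest=$0.00
After 5 (year_end (apply 12% annual interest)): balance=$1120.00 total_interest=$120.00
After 6 (month_end (apply 3% monthly interest)): balance=$1153.60 total_interest=$153.60

Answer: 1153.60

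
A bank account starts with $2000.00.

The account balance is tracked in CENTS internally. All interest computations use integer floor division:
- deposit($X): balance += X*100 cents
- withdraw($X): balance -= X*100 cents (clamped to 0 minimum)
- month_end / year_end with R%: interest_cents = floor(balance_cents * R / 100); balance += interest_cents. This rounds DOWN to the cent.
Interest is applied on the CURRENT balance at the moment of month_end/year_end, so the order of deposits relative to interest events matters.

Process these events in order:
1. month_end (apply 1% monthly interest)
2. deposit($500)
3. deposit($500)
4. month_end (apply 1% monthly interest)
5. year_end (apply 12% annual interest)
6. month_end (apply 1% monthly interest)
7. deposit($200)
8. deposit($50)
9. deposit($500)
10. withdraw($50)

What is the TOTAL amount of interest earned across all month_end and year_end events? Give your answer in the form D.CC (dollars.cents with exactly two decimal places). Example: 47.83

After 1 (month_end (apply 1% monthly interest)): balance=$2020.00 total_interest=$20.00
After 2 (deposit($500)): balance=$2520.00 total_interest=$20.00
After 3 (deposit($500)): balance=$3020.00 total_interest=$20.00
After 4 (month_end (apply 1% monthly interest)): balance=$3050.20 total_interest=$50.20
After 5 (year_end (apply 12% annual interest)): balance=$3416.22 total_interest=$416.22
After 6 (month_end (apply 1% monthly interest)): balance=$3450.38 total_interest=$450.38
After 7 (deposit($200)): balance=$3650.38 total_interest=$450.38
After 8 (deposit($50)): balance=$3700.38 total_interest=$450.38
After 9 (deposit($500)): balance=$4200.38 total_interest=$450.38
After 10 (withdraw($50)): balance=$4150.38 total_interest=$450.38

Answer: 450.38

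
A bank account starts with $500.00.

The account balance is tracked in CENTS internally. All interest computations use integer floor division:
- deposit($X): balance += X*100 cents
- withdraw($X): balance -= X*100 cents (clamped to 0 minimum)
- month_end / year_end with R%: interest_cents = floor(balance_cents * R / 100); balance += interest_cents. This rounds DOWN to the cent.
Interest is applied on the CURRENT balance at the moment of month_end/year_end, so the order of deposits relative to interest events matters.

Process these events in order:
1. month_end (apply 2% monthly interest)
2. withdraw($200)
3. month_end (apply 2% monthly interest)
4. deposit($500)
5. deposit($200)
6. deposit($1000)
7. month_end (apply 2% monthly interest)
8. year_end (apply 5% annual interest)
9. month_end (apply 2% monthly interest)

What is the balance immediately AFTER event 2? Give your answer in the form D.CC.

Answer: 310.00

Derivation:
After 1 (month_end (apply 2% monthly interest)): balance=$510.00 total_interest=$10.00
After 2 (withdraw($200)): balance=$310.00 total_interest=$10.00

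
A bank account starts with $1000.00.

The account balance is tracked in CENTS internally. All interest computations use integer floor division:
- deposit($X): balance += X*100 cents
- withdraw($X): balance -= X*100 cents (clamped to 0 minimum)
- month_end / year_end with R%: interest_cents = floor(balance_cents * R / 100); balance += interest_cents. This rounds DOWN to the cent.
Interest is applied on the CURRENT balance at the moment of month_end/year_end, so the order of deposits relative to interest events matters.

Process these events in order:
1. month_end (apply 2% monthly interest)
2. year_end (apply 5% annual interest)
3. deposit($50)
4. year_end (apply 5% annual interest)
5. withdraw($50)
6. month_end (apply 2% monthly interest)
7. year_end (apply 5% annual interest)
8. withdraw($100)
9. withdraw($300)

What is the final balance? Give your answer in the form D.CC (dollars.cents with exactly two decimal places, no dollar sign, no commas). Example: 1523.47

After 1 (month_end (apply 2% monthly interest)): balance=$1020.00 total_interest=$20.00
After 2 (year_end (apply 5% annual interest)): balance=$1071.00 total_interest=$71.00
After 3 (deposit($50)): balance=$1121.00 total_interest=$71.00
After 4 (year_end (apply 5% annual interest)): balance=$1177.05 total_interest=$127.05
After 5 (withdraw($50)): balance=$1127.05 total_interest=$127.05
After 6 (month_end (apply 2% monthly interest)): balance=$1149.59 total_interest=$149.59
After 7 (year_end (apply 5% annual interest)): balance=$1207.06 total_interest=$207.06
After 8 (withdraw($100)): balance=$1107.06 total_interest=$207.06
After 9 (withdraw($300)): balance=$807.06 total_interest=$207.06

Answer: 807.06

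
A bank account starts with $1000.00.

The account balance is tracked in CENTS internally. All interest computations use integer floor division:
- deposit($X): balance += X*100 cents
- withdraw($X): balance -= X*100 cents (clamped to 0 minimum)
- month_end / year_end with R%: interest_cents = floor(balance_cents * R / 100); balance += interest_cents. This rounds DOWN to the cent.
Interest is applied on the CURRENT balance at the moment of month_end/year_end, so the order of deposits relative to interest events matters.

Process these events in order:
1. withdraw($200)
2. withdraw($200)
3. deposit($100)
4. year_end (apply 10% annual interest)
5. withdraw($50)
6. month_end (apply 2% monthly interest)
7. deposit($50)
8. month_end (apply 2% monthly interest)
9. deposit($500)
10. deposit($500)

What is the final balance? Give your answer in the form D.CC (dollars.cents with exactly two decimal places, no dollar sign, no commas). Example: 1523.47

After 1 (withdraw($200)): balance=$800.00 total_interest=$0.00
After 2 (withdraw($200)): balance=$600.00 total_interest=$0.00
After 3 (deposit($100)): balance=$700.00 total_interest=$0.00
After 4 (year_end (apply 10% annual interest)): balance=$770.00 total_interest=$70.00
After 5 (withdraw($50)): balance=$720.00 total_interest=$70.00
After 6 (month_end (apply 2% monthly interest)): balance=$734.40 total_interest=$84.40
After 7 (deposit($50)): balance=$784.40 total_interest=$84.40
After 8 (month_end (apply 2% monthly interest)): balance=$800.08 total_interest=$100.08
After 9 (deposit($500)): balance=$1300.08 total_interest=$100.08
After 10 (deposit($500)): balance=$1800.08 total_interest=$100.08

Answer: 1800.08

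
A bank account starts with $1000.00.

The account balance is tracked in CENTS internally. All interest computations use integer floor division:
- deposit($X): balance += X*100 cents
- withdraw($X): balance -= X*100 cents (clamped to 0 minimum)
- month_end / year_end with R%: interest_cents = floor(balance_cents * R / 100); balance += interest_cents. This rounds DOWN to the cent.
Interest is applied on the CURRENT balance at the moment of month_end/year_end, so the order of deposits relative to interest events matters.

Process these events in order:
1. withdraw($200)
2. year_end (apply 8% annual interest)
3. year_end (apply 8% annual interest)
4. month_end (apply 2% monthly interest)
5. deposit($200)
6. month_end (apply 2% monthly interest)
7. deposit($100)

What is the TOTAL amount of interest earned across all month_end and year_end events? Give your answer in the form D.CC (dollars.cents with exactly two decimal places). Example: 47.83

Answer: 174.81

Derivation:
After 1 (withdraw($200)): balance=$800.00 total_interest=$0.00
After 2 (year_end (apply 8% annual interest)): balance=$864.00 total_interest=$64.00
After 3 (year_end (apply 8% annual interest)): balance=$933.12 total_interest=$133.12
After 4 (month_end (apply 2% monthly interest)): balance=$951.78 total_interest=$151.78
After 5 (deposit($200)): balance=$1151.78 total_interest=$151.78
After 6 (month_end (apply 2% monthly interest)): balance=$1174.81 total_interest=$174.81
After 7 (deposit($100)): balance=$1274.81 total_interest=$174.81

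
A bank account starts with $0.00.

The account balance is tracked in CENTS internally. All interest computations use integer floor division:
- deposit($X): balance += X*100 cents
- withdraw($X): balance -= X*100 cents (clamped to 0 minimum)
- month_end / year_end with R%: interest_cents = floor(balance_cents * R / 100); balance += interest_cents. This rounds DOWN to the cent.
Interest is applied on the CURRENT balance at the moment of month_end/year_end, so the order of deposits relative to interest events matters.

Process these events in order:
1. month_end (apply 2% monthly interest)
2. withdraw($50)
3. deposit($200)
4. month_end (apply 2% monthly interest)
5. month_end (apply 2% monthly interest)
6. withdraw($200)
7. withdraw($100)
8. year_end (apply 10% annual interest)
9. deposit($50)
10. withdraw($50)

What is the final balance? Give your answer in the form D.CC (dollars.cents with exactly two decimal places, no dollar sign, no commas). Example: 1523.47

Answer: 0.00

Derivation:
After 1 (month_end (apply 2% monthly interest)): balance=$0.00 total_interest=$0.00
After 2 (withdraw($50)): balance=$0.00 total_interest=$0.00
After 3 (deposit($200)): balance=$200.00 total_interest=$0.00
After 4 (month_end (apply 2% monthly interest)): balance=$204.00 total_interest=$4.00
After 5 (month_end (apply 2% monthly interest)): balance=$208.08 total_interest=$8.08
After 6 (withdraw($200)): balance=$8.08 total_interest=$8.08
After 7 (withdraw($100)): balance=$0.00 total_interest=$8.08
After 8 (year_end (apply 10% annual interest)): balance=$0.00 total_interest=$8.08
After 9 (deposit($50)): balance=$50.00 total_interest=$8.08
After 10 (withdraw($50)): balance=$0.00 total_interest=$8.08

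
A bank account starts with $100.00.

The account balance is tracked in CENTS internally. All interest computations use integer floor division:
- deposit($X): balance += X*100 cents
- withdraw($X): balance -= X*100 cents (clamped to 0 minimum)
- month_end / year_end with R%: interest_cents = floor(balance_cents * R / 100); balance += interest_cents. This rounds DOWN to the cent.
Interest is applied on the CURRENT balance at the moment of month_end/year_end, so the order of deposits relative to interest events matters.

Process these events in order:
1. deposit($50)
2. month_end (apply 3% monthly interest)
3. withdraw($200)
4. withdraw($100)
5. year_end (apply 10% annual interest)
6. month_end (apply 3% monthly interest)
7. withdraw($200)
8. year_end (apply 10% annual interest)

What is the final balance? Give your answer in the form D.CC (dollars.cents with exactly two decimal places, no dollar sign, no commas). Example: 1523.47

Answer: 0.00

Derivation:
After 1 (deposit($50)): balance=$150.00 total_interest=$0.00
After 2 (month_end (apply 3% monthly interest)): balance=$154.50 total_interest=$4.50
After 3 (withdraw($200)): balance=$0.00 total_interest=$4.50
After 4 (withdraw($100)): balance=$0.00 total_interest=$4.50
After 5 (year_end (apply 10% annual interest)): balance=$0.00 total_interest=$4.50
After 6 (month_end (apply 3% monthly interest)): balance=$0.00 total_interest=$4.50
After 7 (withdraw($200)): balance=$0.00 total_interest=$4.50
After 8 (year_end (apply 10% annual interest)): balance=$0.00 total_interest=$4.50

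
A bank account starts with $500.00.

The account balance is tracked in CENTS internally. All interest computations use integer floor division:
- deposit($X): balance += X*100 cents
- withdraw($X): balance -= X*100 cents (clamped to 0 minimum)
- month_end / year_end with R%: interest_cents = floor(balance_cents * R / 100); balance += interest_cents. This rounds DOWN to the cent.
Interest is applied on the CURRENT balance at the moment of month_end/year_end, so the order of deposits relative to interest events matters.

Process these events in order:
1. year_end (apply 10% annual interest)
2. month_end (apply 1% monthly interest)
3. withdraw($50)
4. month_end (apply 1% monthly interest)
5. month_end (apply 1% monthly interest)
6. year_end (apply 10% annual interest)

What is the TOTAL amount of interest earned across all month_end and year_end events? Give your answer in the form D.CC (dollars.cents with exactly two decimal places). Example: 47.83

Answer: 117.21

Derivation:
After 1 (year_end (apply 10% annual interest)): balance=$550.00 total_interest=$50.00
After 2 (month_end (apply 1% monthly interest)): balance=$555.50 total_interest=$55.50
After 3 (withdraw($50)): balance=$505.50 total_interest=$55.50
After 4 (month_end (apply 1% monthly interest)): balance=$510.55 total_interest=$60.55
After 5 (month_end (apply 1% monthly interest)): balance=$515.65 total_interest=$65.65
After 6 (year_end (apply 10% annual interest)): balance=$567.21 total_interest=$117.21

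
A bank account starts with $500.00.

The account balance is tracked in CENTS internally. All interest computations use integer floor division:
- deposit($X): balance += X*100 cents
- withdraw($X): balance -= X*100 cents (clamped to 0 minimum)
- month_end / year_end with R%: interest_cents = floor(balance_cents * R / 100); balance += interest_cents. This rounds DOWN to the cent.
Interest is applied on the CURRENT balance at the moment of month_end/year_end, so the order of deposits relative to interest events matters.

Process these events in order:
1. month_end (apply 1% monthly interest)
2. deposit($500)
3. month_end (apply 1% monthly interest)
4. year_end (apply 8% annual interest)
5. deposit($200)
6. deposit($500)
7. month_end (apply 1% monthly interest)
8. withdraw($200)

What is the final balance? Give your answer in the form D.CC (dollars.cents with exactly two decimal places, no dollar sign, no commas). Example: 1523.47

After 1 (month_end (apply 1% monthly interest)): balance=$505.00 total_interest=$5.00
After 2 (deposit($500)): balance=$1005.00 total_interest=$5.00
After 3 (month_end (apply 1% monthly interest)): balance=$1015.05 total_interest=$15.05
After 4 (year_end (apply 8% annual interest)): balance=$1096.25 total_interest=$96.25
After 5 (deposit($200)): balance=$1296.25 total_interest=$96.25
After 6 (deposit($500)): balance=$1796.25 total_interest=$96.25
After 7 (month_end (apply 1% monthly interest)): balance=$1814.21 total_interest=$114.21
After 8 (withdraw($200)): balance=$1614.21 total_interest=$114.21

Answer: 1614.21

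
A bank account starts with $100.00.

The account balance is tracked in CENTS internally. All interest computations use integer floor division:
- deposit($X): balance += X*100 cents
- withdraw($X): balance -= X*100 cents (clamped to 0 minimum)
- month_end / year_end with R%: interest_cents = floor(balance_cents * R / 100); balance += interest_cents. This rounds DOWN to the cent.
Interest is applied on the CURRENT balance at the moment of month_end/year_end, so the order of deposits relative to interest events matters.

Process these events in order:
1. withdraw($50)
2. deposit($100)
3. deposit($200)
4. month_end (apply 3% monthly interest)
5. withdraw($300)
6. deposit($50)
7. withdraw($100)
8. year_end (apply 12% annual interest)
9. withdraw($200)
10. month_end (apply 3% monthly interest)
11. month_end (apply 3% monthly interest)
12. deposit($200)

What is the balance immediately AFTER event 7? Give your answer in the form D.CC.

After 1 (withdraw($50)): balance=$50.00 total_interest=$0.00
After 2 (deposit($100)): balance=$150.00 total_interest=$0.00
After 3 (deposit($200)): balance=$350.00 total_interest=$0.00
After 4 (month_end (apply 3% monthly interest)): balance=$360.50 total_interest=$10.50
After 5 (withdraw($300)): balance=$60.50 total_interest=$10.50
After 6 (deposit($50)): balance=$110.50 total_interest=$10.50
After 7 (withdraw($100)): balance=$10.50 total_interest=$10.50

Answer: 10.50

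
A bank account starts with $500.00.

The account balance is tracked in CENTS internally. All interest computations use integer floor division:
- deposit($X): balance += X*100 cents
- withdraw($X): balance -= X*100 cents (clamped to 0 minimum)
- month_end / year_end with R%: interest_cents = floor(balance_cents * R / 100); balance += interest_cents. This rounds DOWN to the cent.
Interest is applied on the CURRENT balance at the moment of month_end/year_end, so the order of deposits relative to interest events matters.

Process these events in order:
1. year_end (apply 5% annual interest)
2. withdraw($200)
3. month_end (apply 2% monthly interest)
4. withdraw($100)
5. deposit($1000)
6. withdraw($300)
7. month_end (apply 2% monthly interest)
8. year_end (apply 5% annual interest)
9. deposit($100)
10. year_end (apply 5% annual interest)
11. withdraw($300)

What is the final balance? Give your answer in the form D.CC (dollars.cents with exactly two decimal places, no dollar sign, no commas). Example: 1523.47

After 1 (year_end (apply 5% annual interest)): balance=$525.00 total_interest=$25.00
After 2 (withdraw($200)): balance=$325.00 total_interest=$25.00
After 3 (month_end (apply 2% monthly interest)): balance=$331.50 total_interest=$31.50
After 4 (withdraw($100)): balance=$231.50 total_interest=$31.50
After 5 (deposit($1000)): balance=$1231.50 total_interest=$31.50
After 6 (withdraw($300)): balance=$931.50 total_interest=$31.50
After 7 (month_end (apply 2% monthly interest)): balance=$950.13 total_interest=$50.13
After 8 (year_end (apply 5% annual interest)): balance=$997.63 total_interest=$97.63
After 9 (deposit($100)): balance=$1097.63 total_interest=$97.63
After 10 (year_end (apply 5% annual interest)): balance=$1152.51 total_interest=$152.51
After 11 (withdraw($300)): balance=$852.51 total_interest=$152.51

Answer: 852.51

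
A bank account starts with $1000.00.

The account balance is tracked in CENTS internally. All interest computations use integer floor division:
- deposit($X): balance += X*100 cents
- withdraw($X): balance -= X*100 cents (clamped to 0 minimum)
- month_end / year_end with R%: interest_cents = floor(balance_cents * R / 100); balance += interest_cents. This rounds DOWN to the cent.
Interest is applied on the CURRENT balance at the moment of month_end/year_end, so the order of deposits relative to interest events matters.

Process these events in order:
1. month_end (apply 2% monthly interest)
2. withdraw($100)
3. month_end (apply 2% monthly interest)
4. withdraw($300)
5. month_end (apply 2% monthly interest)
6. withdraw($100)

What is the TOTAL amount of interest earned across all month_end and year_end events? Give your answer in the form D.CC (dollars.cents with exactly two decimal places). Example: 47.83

Answer: 51.16

Derivation:
After 1 (month_end (apply 2% monthly interest)): balance=$1020.00 total_interest=$20.00
After 2 (withdraw($100)): balance=$920.00 total_interest=$20.00
After 3 (month_end (apply 2% monthly interest)): balance=$938.40 total_interest=$38.40
After 4 (withdraw($300)): balance=$638.40 total_interest=$38.40
After 5 (month_end (apply 2% monthly interest)): balance=$651.16 total_interest=$51.16
After 6 (withdraw($100)): balance=$551.16 total_interest=$51.16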